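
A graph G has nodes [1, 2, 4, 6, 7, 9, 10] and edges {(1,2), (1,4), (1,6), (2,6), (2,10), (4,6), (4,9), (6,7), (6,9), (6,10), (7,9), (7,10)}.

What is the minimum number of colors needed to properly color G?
Clique number ω(G) = 3 (lower bound: χ ≥ ω).
The clique on [1, 2, 6] has size 3, forcing χ ≥ 3, and the coloring below uses 3 colors, so χ(G) = 3.
A valid 3-coloring: color 1: [6]; color 2: [2, 4, 7]; color 3: [1, 9, 10].

χ(G) = 3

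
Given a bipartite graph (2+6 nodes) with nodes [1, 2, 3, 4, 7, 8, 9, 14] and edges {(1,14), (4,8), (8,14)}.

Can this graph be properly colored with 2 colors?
Yes, G is 2-colorable

A valid 2-coloring: color 1: [1, 2, 3, 7, 8, 9]; color 2: [4, 14].
(χ(G) = 2 ≤ 2.)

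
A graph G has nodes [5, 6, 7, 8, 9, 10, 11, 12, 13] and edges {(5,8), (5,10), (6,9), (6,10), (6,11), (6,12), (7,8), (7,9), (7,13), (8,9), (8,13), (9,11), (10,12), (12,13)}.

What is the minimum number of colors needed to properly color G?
Clique number ω(G) = 3 (lower bound: χ ≥ ω).
The clique on [6, 9, 11] has size 3, forcing χ ≥ 3, and the coloring below uses 3 colors, so χ(G) = 3.
A valid 3-coloring: color 1: [9, 10, 13]; color 2: [6, 8]; color 3: [5, 7, 11, 12].

χ(G) = 3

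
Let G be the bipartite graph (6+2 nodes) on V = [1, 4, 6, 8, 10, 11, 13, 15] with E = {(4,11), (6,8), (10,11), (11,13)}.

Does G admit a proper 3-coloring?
A valid 3-coloring: color 1: [1, 6, 11, 15]; color 2: [4, 8, 10, 13].
(χ(G) = 2 ≤ 3.)

Yes, G is 3-colorable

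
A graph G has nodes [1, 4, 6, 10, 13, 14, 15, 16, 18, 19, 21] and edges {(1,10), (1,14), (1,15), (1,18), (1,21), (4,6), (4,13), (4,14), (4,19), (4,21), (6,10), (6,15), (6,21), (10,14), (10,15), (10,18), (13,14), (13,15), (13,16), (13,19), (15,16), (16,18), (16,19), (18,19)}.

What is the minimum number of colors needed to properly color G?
Clique number ω(G) = 3 (lower bound: χ ≥ ω).
Suppose a proper 3-coloring c exists. The clique [1, 10, 14] takes 3 distinct colors; by symmetry let c(1) = 1, c(10) = 2, c(14) = 3.
- Vertex 15: neighbors [1, 10] already have colors [1, 2] ⇒ c(15) = 3.
- Vertex 6: neighbors [10, 15] already have colors [2, 3] ⇒ c(6) = 1.
- Vertex 4: neighbors [6, 14] already have colors [1, 3] ⇒ c(4) = 2.
- Vertex 13: neighbors [4, 14] already have colors [2, 3] ⇒ c(13) = 1.
- Vertex 16: neighbors [13, 15] already have colors [1, 3] ⇒ c(16) = 2.
- Vertex 18: neighbors [1, 10] already have colors [1, 2] ⇒ c(18) = 3.
- Vertex 19: neighbors [13, 4, 18] already have colors [1, 2, 3] — all 3 colors blocked. Contradiction.
The forced assignments end in a contradiction, so G has no proper 3-coloring (χ ≥ 4).
The coloring below uses 4 colors, so χ(G) = 4.
A valid 4-coloring: color 1: [1, 6, 13]; color 2: [14, 15, 19, 21]; color 3: [4, 10, 16]; color 4: [18].

χ(G) = 4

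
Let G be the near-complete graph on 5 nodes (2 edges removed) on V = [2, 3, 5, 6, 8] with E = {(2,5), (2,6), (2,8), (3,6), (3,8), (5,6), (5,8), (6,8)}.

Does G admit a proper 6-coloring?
Yes, G is 6-colorable

A valid 6-coloring: color 1: [8]; color 2: [6]; color 3: [2, 3]; color 4: [5].
(χ(G) = 4 ≤ 6.)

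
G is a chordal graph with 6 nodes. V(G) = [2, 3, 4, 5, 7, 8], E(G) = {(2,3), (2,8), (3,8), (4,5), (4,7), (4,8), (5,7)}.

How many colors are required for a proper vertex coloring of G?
χ(G) = 3

Clique number ω(G) = 3 (lower bound: χ ≥ ω).
The clique on [2, 3, 8] has size 3, forcing χ ≥ 3, and the coloring below uses 3 colors, so χ(G) = 3.
A valid 3-coloring: color 1: [2, 4]; color 2: [5, 8]; color 3: [3, 7].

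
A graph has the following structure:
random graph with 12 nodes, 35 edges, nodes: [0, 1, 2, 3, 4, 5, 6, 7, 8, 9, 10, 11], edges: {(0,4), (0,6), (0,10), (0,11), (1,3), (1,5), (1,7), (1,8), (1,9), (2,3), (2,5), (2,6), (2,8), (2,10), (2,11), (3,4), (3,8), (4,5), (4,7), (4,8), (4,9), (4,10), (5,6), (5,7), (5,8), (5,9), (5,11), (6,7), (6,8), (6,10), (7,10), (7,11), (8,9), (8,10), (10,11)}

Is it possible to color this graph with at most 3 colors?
The clique on vertices [2, 6, 8, 10] has size 4 > 3, so it alone needs 4 colors.

No, G is not 3-colorable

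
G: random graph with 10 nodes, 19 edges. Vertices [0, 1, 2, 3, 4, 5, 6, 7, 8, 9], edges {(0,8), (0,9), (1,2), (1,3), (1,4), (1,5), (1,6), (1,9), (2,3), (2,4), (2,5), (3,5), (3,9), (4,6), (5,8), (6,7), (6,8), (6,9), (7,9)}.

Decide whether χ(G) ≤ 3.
No, G is not 3-colorable

The clique on vertices [1, 2, 3, 5] has size 4 > 3, so it alone needs 4 colors.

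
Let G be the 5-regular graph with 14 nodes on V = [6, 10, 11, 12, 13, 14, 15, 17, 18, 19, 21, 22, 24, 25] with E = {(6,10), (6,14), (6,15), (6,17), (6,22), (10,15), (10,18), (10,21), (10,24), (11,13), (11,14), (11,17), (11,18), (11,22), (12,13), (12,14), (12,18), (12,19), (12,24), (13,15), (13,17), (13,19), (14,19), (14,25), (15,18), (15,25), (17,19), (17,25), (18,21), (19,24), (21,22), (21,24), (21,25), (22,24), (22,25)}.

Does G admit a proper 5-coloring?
A valid 5-coloring: color 1: [6, 18, 19, 25]; color 2: [13, 14, 21]; color 3: [10, 12, 17, 22]; color 4: [11, 15, 24].
(χ(G) = 4 ≤ 5.)

Yes, G is 5-colorable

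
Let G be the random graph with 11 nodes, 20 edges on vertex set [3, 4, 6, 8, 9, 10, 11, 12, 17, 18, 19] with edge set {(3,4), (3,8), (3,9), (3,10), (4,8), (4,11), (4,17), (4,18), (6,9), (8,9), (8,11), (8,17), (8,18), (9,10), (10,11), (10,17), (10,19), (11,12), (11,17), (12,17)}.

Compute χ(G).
Clique number ω(G) = 4 (lower bound: χ ≥ ω).
The clique on [4, 8, 11, 17] has size 4, forcing χ ≥ 4, and the coloring below uses 4 colors, so χ(G) = 4.
A valid 4-coloring: color 1: [6, 8, 10, 12]; color 2: [4, 9, 19]; color 3: [3, 17, 18]; color 4: [11].

χ(G) = 4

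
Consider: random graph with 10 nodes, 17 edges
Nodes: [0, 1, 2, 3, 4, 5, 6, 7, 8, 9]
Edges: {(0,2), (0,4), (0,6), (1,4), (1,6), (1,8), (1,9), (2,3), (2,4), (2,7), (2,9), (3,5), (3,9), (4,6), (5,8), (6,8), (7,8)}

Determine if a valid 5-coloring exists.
A valid 5-coloring: color 1: [2, 5, 6]; color 2: [4, 8, 9]; color 3: [0, 1, 3, 7].
(χ(G) = 3 ≤ 5.)

Yes, G is 5-colorable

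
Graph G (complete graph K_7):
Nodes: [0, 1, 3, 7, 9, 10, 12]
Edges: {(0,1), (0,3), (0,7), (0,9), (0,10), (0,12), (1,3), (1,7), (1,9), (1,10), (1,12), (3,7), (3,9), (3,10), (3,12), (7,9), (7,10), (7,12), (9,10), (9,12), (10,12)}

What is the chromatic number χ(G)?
Clique number ω(G) = 7 (lower bound: χ ≥ ω).
The clique on [0, 1, 3, 7, 9, 10, 12] has size 7, forcing χ ≥ 7, and the coloring below uses 7 colors, so χ(G) = 7.
A valid 7-coloring: color 1: [7]; color 2: [3]; color 3: [0]; color 4: [12]; color 5: [10]; color 6: [1]; color 7: [9].

χ(G) = 7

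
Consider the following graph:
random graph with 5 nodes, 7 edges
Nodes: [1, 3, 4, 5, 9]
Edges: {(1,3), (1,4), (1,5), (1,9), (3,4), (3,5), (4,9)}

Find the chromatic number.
χ(G) = 3

Clique number ω(G) = 3 (lower bound: χ ≥ ω).
The clique on [1, 4, 9] has size 3, forcing χ ≥ 3, and the coloring below uses 3 colors, so χ(G) = 3.
A valid 3-coloring: color 1: [1]; color 2: [4, 5]; color 3: [3, 9].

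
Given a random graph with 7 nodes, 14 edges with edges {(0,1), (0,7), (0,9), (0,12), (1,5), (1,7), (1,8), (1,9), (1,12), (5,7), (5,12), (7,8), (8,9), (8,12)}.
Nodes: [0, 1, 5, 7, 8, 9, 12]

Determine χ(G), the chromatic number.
χ(G) = 3

Clique number ω(G) = 3 (lower bound: χ ≥ ω).
The clique on [0, 1, 9] has size 3, forcing χ ≥ 3, and the coloring below uses 3 colors, so χ(G) = 3.
A valid 3-coloring: color 1: [1]; color 2: [7, 9, 12]; color 3: [0, 5, 8].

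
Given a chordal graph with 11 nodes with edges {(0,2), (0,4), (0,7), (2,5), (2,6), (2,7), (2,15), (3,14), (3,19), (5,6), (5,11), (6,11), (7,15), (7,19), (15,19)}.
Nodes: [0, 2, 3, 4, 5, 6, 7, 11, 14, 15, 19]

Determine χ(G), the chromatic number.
χ(G) = 3

Clique number ω(G) = 3 (lower bound: χ ≥ ω).
The clique on [2, 5, 6] has size 3, forcing χ ≥ 3, and the coloring below uses 3 colors, so χ(G) = 3.
A valid 3-coloring: color 1: [2, 4, 11, 14, 19]; color 2: [3, 6, 7]; color 3: [0, 5, 15].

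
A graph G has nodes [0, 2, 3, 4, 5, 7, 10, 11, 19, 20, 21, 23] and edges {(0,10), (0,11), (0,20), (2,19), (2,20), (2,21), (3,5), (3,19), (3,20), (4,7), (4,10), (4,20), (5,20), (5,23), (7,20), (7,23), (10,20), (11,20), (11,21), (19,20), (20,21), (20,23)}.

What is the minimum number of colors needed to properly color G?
χ(G) = 4

Clique number ω(G) = 3 (lower bound: χ ≥ ω).
Odd cycle [11, 0, 10, 4, 7, 23, 5, 3, 19, 2, 21] needs 3 colors (χ ≥ 3).
Vertex 20 is adjacent to every vertex of [0, 2, 3, 4, 5, 7, 10, 11, 19, 21, 23], which already need 3 colors among themselves, so 20 needs a new color (χ ≥ 4).
The coloring below uses 4 colors, so χ(G) = 4.
A valid 4-coloring: color 1: [20]; color 2: [2, 5, 7, 10, 11]; color 3: [0, 3, 4, 21, 23]; color 4: [19].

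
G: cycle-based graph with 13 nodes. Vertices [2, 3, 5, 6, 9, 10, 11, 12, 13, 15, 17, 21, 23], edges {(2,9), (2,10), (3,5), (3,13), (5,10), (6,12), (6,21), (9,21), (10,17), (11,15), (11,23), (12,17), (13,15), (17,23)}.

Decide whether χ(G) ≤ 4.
A valid 4-coloring: color 1: [3, 9, 10, 12, 15, 23]; color 2: [2, 5, 6, 11, 13, 17]; color 3: [21].
(χ(G) = 3 ≤ 4.)

Yes, G is 4-colorable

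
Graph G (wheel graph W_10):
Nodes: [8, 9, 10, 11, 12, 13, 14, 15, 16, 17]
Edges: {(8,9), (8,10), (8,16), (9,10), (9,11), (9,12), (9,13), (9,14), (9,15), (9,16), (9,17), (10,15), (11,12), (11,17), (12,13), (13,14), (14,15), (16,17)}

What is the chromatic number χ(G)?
χ(G) = 4

Clique number ω(G) = 3 (lower bound: χ ≥ ω).
Odd cycle [14, 13, 12, 11, 17, 16, 8, 10, 15] needs 3 colors (χ ≥ 3).
Vertex 9 is adjacent to every vertex of [8, 10, 11, 12, 13, 14, 15, 16, 17], which already need 3 colors among themselves, so 9 needs a new color (χ ≥ 4).
The coloring below uses 4 colors, so χ(G) = 4.
A valid 4-coloring: color 1: [9]; color 2: [10, 12, 14, 17]; color 3: [11, 13, 15, 16]; color 4: [8].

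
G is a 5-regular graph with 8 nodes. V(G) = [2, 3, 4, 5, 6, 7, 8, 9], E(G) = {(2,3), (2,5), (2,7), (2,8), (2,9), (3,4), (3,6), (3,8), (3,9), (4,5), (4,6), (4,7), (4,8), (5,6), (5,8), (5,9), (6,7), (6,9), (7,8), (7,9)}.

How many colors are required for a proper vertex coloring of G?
Clique number ω(G) = 3 (lower bound: χ ≥ ω).
Odd cycle [6, 9, 2, 8, 4] needs 3 colors (χ ≥ 3).
Vertex 3 is adjacent to every vertex of [2, 4, 6, 8, 9], which already need 3 colors among themselves, so 3 needs a new color (χ ≥ 4).
The coloring below uses 4 colors, so χ(G) = 4.
A valid 4-coloring: color 1: [8, 9]; color 2: [3, 5, 7]; color 3: [2, 4]; color 4: [6].

χ(G) = 4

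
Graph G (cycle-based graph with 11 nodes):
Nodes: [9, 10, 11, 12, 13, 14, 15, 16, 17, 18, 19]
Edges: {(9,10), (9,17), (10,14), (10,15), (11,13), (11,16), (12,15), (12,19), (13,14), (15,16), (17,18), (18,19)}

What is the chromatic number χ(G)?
χ(G) = 3

Clique number ω(G) = 2 (lower bound: χ ≥ ω).
Odd cycle [12, 15, 10, 9, 17, 18, 19] needs 3 colors (χ ≥ 3).
The coloring below uses 3 colors, so χ(G) = 3.
A valid 3-coloring: color 1: [9, 11, 14, 15, 19]; color 2: [10, 12, 13, 16, 18]; color 3: [17].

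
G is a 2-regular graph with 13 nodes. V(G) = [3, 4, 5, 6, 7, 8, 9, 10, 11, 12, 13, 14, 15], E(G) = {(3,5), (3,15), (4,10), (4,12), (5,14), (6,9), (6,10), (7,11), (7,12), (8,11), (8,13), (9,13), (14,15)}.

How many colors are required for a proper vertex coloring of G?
χ(G) = 3

Clique number ω(G) = 2 (lower bound: χ ≥ ω).
Odd cycle [6, 9, 13, 8, 11, 7, 12, 4, 10] needs 3 colors (χ ≥ 3).
The coloring below uses 3 colors, so χ(G) = 3.
A valid 3-coloring: color 1: [3, 4, 6, 7, 13, 14]; color 2: [5, 8, 9, 10, 12, 15]; color 3: [11].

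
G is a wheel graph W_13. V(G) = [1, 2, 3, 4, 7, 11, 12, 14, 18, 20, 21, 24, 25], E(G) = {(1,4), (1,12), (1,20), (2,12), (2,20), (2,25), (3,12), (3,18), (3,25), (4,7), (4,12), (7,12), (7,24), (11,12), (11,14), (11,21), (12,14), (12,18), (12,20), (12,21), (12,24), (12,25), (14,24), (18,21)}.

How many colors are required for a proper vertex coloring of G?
Clique number ω(G) = 3 (lower bound: χ ≥ ω).
The clique on [1, 4, 12] has size 3, forcing χ ≥ 3, and the coloring below uses 3 colors, so χ(G) = 3.
A valid 3-coloring: color 1: [12]; color 2: [1, 2, 3, 7, 14, 21]; color 3: [4, 11, 18, 20, 24, 25].

χ(G) = 3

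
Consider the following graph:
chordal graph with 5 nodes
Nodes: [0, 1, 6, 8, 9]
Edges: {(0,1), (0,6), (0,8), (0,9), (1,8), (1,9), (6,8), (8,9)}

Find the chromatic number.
Clique number ω(G) = 4 (lower bound: χ ≥ ω).
The clique on [0, 1, 8, 9] has size 4, forcing χ ≥ 4, and the coloring below uses 4 colors, so χ(G) = 4.
A valid 4-coloring: color 1: [0]; color 2: [8]; color 3: [6, 9]; color 4: [1].

χ(G) = 4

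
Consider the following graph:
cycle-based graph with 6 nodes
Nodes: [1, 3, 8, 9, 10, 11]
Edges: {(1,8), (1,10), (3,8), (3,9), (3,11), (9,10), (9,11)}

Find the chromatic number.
Clique number ω(G) = 3 (lower bound: χ ≥ ω).
The clique on [3, 9, 11] has size 3, forcing χ ≥ 3, and the coloring below uses 3 colors, so χ(G) = 3.
A valid 3-coloring: color 1: [8, 9]; color 2: [1, 3]; color 3: [10, 11].

χ(G) = 3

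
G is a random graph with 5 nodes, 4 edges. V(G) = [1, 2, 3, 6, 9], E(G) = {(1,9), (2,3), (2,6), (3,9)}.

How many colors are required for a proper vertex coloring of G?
Clique number ω(G) = 2 (lower bound: χ ≥ ω).
The graph is bipartite (no odd cycle), so 2 colors suffice: χ(G) = 2.
A valid 2-coloring: color 1: [2, 9]; color 2: [1, 3, 6].

χ(G) = 2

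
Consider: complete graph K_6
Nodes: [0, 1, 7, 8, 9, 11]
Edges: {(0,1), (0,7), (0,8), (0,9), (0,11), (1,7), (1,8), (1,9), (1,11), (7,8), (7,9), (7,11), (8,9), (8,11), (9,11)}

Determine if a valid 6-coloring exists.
A valid 6-coloring: color 1: [1]; color 2: [8]; color 3: [7]; color 4: [0]; color 5: [11]; color 6: [9].
(χ(G) = 6 ≤ 6.)

Yes, G is 6-colorable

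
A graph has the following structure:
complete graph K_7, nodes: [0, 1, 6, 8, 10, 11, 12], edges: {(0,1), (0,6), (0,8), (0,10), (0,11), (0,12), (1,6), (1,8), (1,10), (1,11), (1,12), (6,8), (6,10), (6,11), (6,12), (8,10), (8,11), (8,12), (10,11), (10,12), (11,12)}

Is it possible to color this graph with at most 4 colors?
No, G is not 4-colorable

The clique on vertices [0, 1, 6, 8, 10, 11, 12] has size 7 > 4, so it alone needs 7 colors.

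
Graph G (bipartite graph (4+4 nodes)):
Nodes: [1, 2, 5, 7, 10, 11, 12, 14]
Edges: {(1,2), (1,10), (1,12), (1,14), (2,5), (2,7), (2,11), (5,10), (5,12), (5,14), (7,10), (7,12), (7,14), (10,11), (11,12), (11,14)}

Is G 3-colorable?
Yes, G is 3-colorable

A valid 3-coloring: color 1: [2, 10, 12, 14]; color 2: [1, 5, 7, 11].
(χ(G) = 2 ≤ 3.)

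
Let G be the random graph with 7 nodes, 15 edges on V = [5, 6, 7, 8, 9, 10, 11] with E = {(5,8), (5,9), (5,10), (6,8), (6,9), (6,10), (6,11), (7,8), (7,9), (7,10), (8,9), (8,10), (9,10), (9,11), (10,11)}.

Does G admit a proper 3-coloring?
No, G is not 3-colorable

The clique on vertices [5, 8, 9, 10] has size 4 > 3, so it alone needs 4 colors.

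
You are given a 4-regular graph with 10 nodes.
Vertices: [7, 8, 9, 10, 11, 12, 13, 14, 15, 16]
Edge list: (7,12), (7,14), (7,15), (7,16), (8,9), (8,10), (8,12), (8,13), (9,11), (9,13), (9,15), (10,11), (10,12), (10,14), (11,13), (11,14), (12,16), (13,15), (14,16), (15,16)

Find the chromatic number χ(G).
Clique number ω(G) = 3 (lower bound: χ ≥ ω).
Suppose a proper 3-coloring c exists. The clique [7, 12, 16] takes 3 distinct colors; by symmetry let c(7) = 1, c(12) = 2, c(16) = 3.
- Vertex 14: neighbors [7, 16] already have colors [1, 3] ⇒ c(14) = 2.
- Vertex 15: neighbors [7, 16] already have colors [1, 3] ⇒ c(15) = 2.
- Vertex 8: neighbors [12] already have colors [2]; try each remaining color.
- Case c(8) = 1:
  - Vertex 9: neighbors [8, 15] already have colors [1, 2] ⇒ c(9) = 3.
  - Vertex 13: neighbors [8, 15, 9] already have colors [1, 2, 3] — all 3 colors blocked. Contradiction.
- Case c(8) = 3:
  - Vertex 9: neighbors [15, 8] already have colors [2, 3] ⇒ c(9) = 1.
  - Vertex 13: neighbors [9, 15, 8] already have colors [1, 2, 3] — all 3 colors blocked. Contradiction.
Every case ends in a contradiction, so G has no proper 3-coloring (χ ≥ 4).
The coloring below uses 4 colors, so χ(G) = 4.
A valid 4-coloring: color 1: [10, 13, 16]; color 2: [12, 14, 15]; color 3: [7, 8, 11]; color 4: [9].

χ(G) = 4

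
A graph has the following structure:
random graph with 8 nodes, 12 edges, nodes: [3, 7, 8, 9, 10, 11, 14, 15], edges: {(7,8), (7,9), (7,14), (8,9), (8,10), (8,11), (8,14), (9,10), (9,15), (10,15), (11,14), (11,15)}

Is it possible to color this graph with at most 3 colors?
Yes, G is 3-colorable

A valid 3-coloring: color 1: [3, 8, 15]; color 2: [9, 14]; color 3: [7, 10, 11].
(χ(G) = 3 ≤ 3.)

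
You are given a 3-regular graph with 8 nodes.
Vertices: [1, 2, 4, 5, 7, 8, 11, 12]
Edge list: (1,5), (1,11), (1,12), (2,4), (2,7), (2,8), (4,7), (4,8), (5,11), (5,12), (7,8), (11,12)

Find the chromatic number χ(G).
Clique number ω(G) = 4 (lower bound: χ ≥ ω).
The clique on [1, 5, 11, 12] has size 4, forcing χ ≥ 4, and the coloring below uses 4 colors, so χ(G) = 4.
A valid 4-coloring: color 1: [2, 12]; color 2: [1, 8]; color 3: [7, 11]; color 4: [4, 5].

χ(G) = 4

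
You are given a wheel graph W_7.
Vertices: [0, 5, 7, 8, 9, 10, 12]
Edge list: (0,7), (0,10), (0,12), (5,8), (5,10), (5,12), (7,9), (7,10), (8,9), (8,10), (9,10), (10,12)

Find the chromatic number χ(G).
χ(G) = 3

Clique number ω(G) = 3 (lower bound: χ ≥ ω).
The clique on [0, 10, 12] has size 3, forcing χ ≥ 3, and the coloring below uses 3 colors, so χ(G) = 3.
A valid 3-coloring: color 1: [10]; color 2: [7, 8, 12]; color 3: [0, 5, 9].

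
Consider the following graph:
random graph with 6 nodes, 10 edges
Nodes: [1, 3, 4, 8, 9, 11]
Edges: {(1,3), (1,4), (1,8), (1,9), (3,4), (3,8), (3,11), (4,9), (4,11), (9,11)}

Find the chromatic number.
Clique number ω(G) = 3 (lower bound: χ ≥ ω).
The clique on [1, 4, 9] has size 3, forcing χ ≥ 3, and the coloring below uses 3 colors, so χ(G) = 3.
A valid 3-coloring: color 1: [3, 9]; color 2: [4, 8]; color 3: [1, 11].

χ(G) = 3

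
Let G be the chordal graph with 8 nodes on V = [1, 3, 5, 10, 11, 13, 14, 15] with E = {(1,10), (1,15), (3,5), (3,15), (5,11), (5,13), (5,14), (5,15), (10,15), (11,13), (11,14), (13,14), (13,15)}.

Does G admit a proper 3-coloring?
No, G is not 3-colorable

The clique on vertices [5, 11, 13, 14] has size 4 > 3, so it alone needs 4 colors.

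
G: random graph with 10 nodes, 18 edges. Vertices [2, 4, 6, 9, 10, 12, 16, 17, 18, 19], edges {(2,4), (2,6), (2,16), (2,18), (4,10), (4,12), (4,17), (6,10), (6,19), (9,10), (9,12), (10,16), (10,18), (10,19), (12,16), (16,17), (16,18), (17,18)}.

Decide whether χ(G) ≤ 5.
A valid 5-coloring: color 1: [2, 10, 12, 17]; color 2: [4, 6, 9, 16]; color 3: [18, 19].
(χ(G) = 3 ≤ 5.)

Yes, G is 5-colorable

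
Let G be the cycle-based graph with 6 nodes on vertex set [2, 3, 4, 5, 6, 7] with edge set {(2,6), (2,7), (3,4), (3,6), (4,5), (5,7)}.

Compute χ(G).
χ(G) = 2

Clique number ω(G) = 2 (lower bound: χ ≥ ω).
The graph is bipartite (no odd cycle), so 2 colors suffice: χ(G) = 2.
A valid 2-coloring: color 1: [2, 3, 5]; color 2: [4, 6, 7].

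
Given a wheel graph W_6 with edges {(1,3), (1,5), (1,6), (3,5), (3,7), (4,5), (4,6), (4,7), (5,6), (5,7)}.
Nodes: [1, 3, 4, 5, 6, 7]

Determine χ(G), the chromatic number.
Clique number ω(G) = 3 (lower bound: χ ≥ ω).
Odd cycle [7, 4, 6, 1, 3] needs 3 colors (χ ≥ 3).
Vertex 5 is adjacent to every vertex of [1, 3, 4, 6, 7], which already need 3 colors among themselves, so 5 needs a new color (χ ≥ 4).
The coloring below uses 4 colors, so χ(G) = 4.
A valid 4-coloring: color 1: [5]; color 2: [1, 7]; color 3: [3, 4]; color 4: [6].

χ(G) = 4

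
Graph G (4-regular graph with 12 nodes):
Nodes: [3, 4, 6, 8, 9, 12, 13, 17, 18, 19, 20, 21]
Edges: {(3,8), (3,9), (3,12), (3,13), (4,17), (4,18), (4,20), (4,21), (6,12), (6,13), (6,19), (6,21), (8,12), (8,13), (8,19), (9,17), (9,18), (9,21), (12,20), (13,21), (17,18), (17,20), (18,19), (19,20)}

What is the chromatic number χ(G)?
χ(G) = 3

Clique number ω(G) = 3 (lower bound: χ ≥ ω).
The clique on [3, 8, 12] has size 3, forcing χ ≥ 3, and the coloring below uses 3 colors, so χ(G) = 3.
A valid 3-coloring: color 1: [3, 6, 18, 20]; color 2: [4, 9, 12, 13, 19]; color 3: [8, 17, 21].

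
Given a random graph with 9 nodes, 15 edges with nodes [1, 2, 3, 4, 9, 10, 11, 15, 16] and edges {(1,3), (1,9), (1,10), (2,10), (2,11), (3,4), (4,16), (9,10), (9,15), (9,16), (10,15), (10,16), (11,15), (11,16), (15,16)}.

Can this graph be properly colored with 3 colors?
No, G is not 3-colorable

The clique on vertices [9, 10, 15, 16] has size 4 > 3, so it alone needs 4 colors.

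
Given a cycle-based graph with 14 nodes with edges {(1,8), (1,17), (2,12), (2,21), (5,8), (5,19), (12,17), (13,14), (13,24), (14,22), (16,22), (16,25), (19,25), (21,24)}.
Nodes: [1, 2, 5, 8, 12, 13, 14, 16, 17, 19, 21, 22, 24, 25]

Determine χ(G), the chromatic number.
Clique number ω(G) = 2 (lower bound: χ ≥ ω).
The graph is bipartite (no odd cycle), so 2 colors suffice: χ(G) = 2.
A valid 2-coloring: color 1: [1, 5, 12, 13, 21, 22, 25]; color 2: [2, 8, 14, 16, 17, 19, 24].

χ(G) = 2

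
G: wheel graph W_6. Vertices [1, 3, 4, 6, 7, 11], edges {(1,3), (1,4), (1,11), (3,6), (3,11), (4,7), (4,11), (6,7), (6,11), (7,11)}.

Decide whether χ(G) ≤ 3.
Odd cycle [7, 6, 3, 1, 4] needs 3 colors (χ ≥ 3).
Vertex 11 is adjacent to every vertex of [1, 3, 4, 6, 7], which already need 3 colors among themselves, so 11 needs a new color (χ ≥ 4).
Hence χ(G) ≥ 4 > 3, so no proper 3-coloring exists.

No, G is not 3-colorable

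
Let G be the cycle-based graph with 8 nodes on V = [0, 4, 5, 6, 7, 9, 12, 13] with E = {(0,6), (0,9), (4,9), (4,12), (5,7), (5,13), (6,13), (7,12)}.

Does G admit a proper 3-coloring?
Yes, G is 3-colorable

A valid 3-coloring: color 1: [5, 6, 9, 12]; color 2: [0, 4, 7, 13].
(χ(G) = 2 ≤ 3.)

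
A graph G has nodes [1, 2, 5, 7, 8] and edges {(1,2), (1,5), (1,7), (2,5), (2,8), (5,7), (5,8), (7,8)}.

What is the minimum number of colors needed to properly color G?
χ(G) = 3

Clique number ω(G) = 3 (lower bound: χ ≥ ω).
The clique on [2, 5, 8] has size 3, forcing χ ≥ 3, and the coloring below uses 3 colors, so χ(G) = 3.
A valid 3-coloring: color 1: [5]; color 2: [2, 7]; color 3: [1, 8].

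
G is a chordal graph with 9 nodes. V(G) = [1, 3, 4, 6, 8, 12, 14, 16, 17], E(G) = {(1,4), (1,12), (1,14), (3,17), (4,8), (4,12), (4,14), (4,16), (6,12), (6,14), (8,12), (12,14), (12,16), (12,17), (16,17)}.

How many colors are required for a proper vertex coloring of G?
χ(G) = 4

Clique number ω(G) = 4 (lower bound: χ ≥ ω).
The clique on [1, 4, 12, 14] has size 4, forcing χ ≥ 4, and the coloring below uses 4 colors, so χ(G) = 4.
A valid 4-coloring: color 1: [3, 12]; color 2: [4, 6, 17]; color 3: [8, 14, 16]; color 4: [1].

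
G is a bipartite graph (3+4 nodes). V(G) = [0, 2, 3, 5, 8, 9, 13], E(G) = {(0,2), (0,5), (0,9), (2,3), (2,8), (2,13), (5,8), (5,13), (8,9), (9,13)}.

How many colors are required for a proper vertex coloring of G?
Clique number ω(G) = 2 (lower bound: χ ≥ ω).
The graph is bipartite (no odd cycle), so 2 colors suffice: χ(G) = 2.
A valid 2-coloring: color 1: [2, 5, 9]; color 2: [0, 3, 8, 13].

χ(G) = 2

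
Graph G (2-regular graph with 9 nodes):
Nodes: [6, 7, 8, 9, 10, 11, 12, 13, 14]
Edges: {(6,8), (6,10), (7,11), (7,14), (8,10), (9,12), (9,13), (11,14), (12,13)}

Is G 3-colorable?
A valid 3-coloring: color 1: [6, 9, 11]; color 2: [7, 10, 12]; color 3: [8, 13, 14].
(χ(G) = 3 ≤ 3.)

Yes, G is 3-colorable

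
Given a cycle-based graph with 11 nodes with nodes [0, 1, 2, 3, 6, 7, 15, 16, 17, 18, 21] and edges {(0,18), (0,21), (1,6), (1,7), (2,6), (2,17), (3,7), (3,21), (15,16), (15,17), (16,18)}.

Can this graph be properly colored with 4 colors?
Yes, G is 4-colorable

A valid 4-coloring: color 1: [2, 7, 15, 18, 21]; color 2: [0, 1, 3, 16, 17]; color 3: [6].
(χ(G) = 3 ≤ 4.)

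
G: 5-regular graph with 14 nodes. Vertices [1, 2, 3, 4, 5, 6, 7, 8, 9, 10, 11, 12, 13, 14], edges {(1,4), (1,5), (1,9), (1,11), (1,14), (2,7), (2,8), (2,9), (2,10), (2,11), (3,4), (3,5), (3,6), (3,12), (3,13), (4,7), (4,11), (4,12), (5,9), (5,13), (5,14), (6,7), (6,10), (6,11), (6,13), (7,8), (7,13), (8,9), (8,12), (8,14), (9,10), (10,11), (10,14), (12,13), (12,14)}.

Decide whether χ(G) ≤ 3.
No, G is not 3-colorable

Suppose a proper 3-coloring c exists. The clique [1, 4, 11] takes 3 distinct colors; by symmetry let c(1) = 1, c(4) = 2, c(11) = 3.
- Vertex 2: neighbors [11] already have colors [3]; try each remaining color.
- Case c(2) = 1:
  - Vertex 7: neighbors [2, 4] already have colors [1, 2] ⇒ c(7) = 3.
  - Vertex 8: neighbors [2, 7] already have colors [1, 3] ⇒ c(8) = 2.
  - Vertex 10: neighbors [2, 11] already have colors [1, 3] ⇒ c(10) = 2.
  - Vertex 6: neighbors [10, 7] already have colors [2, 3] ⇒ c(6) = 1.
  - Vertex 3: neighbors [6, 4] already have colors [1, 2] ⇒ c(3) = 3.
  - Vertex 5: neighbors [1, 3] already have colors [1, 3] ⇒ c(5) = 2.
  - Vertex 13: neighbors [6, 5, 3] already have colors [1, 2, 3] — all 3 colors blocked. Contradiction.
- Case c(2) = 2:
  - Vertex 9: neighbors [1, 2] already have colors [1, 2] ⇒ c(9) = 3.
  - Vertex 5: neighbors [1, 9] already have colors [1, 3] ⇒ c(5) = 2.
  - Vertex 8: neighbors [2, 9] already have colors [2, 3] ⇒ c(8) = 1.
  - Vertex 12: neighbors [8, 4] already have colors [1, 2] ⇒ c(12) = 3.
  - Vertex 14: neighbors [1, 5, 12] already have colors [1, 2, 3] — all 3 colors blocked. Contradiction.
Every case ends in a contradiction, so G has no proper 3-coloring (χ ≥ 4).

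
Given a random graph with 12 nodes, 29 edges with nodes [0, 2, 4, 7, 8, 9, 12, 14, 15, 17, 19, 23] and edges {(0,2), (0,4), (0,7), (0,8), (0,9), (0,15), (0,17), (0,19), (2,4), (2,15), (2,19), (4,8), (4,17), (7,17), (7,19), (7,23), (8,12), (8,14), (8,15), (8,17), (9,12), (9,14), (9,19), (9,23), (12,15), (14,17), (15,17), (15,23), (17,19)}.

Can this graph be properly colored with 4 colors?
A valid 4-coloring: color 1: [0, 12, 14, 23]; color 2: [2, 9, 17]; color 3: [4, 15, 19]; color 4: [7, 8].
(χ(G) = 4 ≤ 4.)

Yes, G is 4-colorable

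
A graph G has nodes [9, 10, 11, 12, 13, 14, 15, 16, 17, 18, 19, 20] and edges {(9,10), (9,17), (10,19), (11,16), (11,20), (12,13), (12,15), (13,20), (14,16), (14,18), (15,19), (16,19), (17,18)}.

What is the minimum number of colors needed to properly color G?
χ(G) = 3

Clique number ω(G) = 2 (lower bound: χ ≥ ω).
Odd cycle [15, 12, 13, 20, 11, 16, 19] needs 3 colors (χ ≥ 3).
The coloring below uses 3 colors, so χ(G) = 3.
A valid 3-coloring: color 1: [9, 12, 18, 19, 20]; color 2: [10, 13, 15, 16, 17]; color 3: [11, 14].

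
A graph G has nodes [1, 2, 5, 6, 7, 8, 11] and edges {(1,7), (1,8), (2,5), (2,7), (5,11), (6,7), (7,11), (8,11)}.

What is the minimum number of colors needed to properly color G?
Clique number ω(G) = 2 (lower bound: χ ≥ ω).
The graph is bipartite (no odd cycle), so 2 colors suffice: χ(G) = 2.
A valid 2-coloring: color 1: [5, 7, 8]; color 2: [1, 2, 6, 11].

χ(G) = 2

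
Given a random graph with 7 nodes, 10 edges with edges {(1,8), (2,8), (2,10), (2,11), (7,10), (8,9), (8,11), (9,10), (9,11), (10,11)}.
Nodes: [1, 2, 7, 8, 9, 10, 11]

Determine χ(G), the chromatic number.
Clique number ω(G) = 3 (lower bound: χ ≥ ω).
The clique on [8, 9, 11] has size 3, forcing χ ≥ 3, and the coloring below uses 3 colors, so χ(G) = 3.
A valid 3-coloring: color 1: [8, 10]; color 2: [1, 7, 11]; color 3: [2, 9].

χ(G) = 3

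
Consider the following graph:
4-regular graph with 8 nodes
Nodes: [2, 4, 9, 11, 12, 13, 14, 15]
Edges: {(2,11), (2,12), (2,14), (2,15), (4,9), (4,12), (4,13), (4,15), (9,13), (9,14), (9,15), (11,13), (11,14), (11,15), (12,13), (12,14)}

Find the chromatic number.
Clique number ω(G) = 3 (lower bound: χ ≥ ω).
The clique on [4, 9, 13] has size 3, forcing χ ≥ 3, and the coloring below uses 3 colors, so χ(G) = 3.
A valid 3-coloring: color 1: [13, 14, 15]; color 2: [9, 11, 12]; color 3: [2, 4].

χ(G) = 3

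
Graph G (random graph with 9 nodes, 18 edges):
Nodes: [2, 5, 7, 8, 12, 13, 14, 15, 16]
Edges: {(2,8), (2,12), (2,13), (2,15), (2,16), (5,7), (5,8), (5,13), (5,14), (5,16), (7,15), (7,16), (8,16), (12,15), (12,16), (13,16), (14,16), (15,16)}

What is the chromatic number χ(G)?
Clique number ω(G) = 4 (lower bound: χ ≥ ω).
The clique on [2, 12, 15, 16] has size 4, forcing χ ≥ 4, and the coloring below uses 4 colors, so χ(G) = 4.
A valid 4-coloring: color 1: [16]; color 2: [2, 5]; color 3: [8, 13, 14, 15]; color 4: [7, 12].

χ(G) = 4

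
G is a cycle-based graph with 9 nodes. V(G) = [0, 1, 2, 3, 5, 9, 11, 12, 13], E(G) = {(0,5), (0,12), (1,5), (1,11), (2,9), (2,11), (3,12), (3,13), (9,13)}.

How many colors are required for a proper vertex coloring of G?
Clique number ω(G) = 2 (lower bound: χ ≥ ω).
Odd cycle [0, 12, 3, 13, 9, 2, 11, 1, 5] needs 3 colors (χ ≥ 3).
The coloring below uses 3 colors, so χ(G) = 3.
A valid 3-coloring: color 1: [0, 1, 3, 9]; color 2: [2, 5, 12, 13]; color 3: [11].

χ(G) = 3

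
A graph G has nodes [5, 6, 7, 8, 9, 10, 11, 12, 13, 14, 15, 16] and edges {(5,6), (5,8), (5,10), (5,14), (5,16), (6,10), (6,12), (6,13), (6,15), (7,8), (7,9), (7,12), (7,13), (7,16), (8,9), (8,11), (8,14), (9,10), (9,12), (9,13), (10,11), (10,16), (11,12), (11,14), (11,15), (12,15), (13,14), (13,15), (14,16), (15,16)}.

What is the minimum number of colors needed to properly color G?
χ(G) = 4

Clique number ω(G) = 3 (lower bound: χ ≥ ω).
Suppose a proper 3-coloring c exists. The clique [5, 6, 10] takes 3 distinct colors; by symmetry let c(5) = 1, c(6) = 2, c(10) = 3.
- Vertex 16: neighbors [5, 10] already have colors [1, 3] ⇒ c(16) = 2.
- Vertex 14: neighbors [5, 16] already have colors [1, 2] ⇒ c(14) = 3.
- Vertex 8: neighbors [5, 14] already have colors [1, 3] ⇒ c(8) = 2.
- Vertex 9: neighbors [8, 10] already have colors [2, 3] ⇒ c(9) = 1.
- Vertex 13: neighbors [9, 6, 14] already have colors [1, 2, 3] — all 3 colors blocked. Contradiction.
The forced assignments end in a contradiction, so G has no proper 3-coloring (χ ≥ 4).
The coloring below uses 4 colors, so χ(G) = 4.
A valid 4-coloring: color 1: [8, 12, 13, 16]; color 2: [7, 10, 14, 15]; color 3: [6, 9, 11]; color 4: [5].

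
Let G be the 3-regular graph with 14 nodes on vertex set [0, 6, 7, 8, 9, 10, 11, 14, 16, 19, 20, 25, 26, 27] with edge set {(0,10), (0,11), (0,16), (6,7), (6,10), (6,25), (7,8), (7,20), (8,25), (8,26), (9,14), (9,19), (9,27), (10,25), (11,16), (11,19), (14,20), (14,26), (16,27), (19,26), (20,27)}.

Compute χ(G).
χ(G) = 3

Clique number ω(G) = 3 (lower bound: χ ≥ ω).
The clique on [0, 11, 16] has size 3, forcing χ ≥ 3, and the coloring below uses 3 colors, so χ(G) = 3.
A valid 3-coloring: color 1: [7, 9, 10, 16, 26]; color 2: [6, 8, 11, 20]; color 3: [0, 14, 19, 25, 27].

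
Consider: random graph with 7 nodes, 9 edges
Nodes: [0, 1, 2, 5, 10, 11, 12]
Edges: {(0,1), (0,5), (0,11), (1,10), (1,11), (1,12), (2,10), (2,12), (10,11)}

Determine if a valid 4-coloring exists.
A valid 4-coloring: color 1: [1, 2, 5]; color 2: [0, 10, 12]; color 3: [11].
(χ(G) = 3 ≤ 4.)

Yes, G is 4-colorable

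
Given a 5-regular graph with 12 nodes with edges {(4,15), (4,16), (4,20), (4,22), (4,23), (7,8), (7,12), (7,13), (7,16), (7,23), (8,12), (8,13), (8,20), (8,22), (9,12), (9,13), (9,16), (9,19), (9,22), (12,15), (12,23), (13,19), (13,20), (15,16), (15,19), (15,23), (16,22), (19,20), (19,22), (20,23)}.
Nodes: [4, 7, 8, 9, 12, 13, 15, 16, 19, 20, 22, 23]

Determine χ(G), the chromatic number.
Clique number ω(G) = 3 (lower bound: χ ≥ ω).
Suppose a proper 3-coloring c exists. The clique [4, 15, 16] takes 3 distinct colors; by symmetry let c(4) = 1, c(15) = 2, c(16) = 3.
- Vertex 22: neighbors [4, 16] already have colors [1, 3] ⇒ c(22) = 2.
- Vertex 9: neighbors [22, 16] already have colors [2, 3] ⇒ c(9) = 1.
- Vertex 12: neighbors [9, 15] already have colors [1, 2] ⇒ c(12) = 3.
- Vertex 23: neighbors [4, 15, 12] already have colors [1, 2, 3] — all 3 colors blocked. Contradiction.
The forced assignments end in a contradiction, so G has no proper 3-coloring (χ ≥ 4).
The coloring below uses 4 colors, so χ(G) = 4.
A valid 4-coloring: color 1: [4, 8, 19]; color 2: [7, 9, 15, 20]; color 3: [12, 13, 22]; color 4: [16, 23].

χ(G) = 4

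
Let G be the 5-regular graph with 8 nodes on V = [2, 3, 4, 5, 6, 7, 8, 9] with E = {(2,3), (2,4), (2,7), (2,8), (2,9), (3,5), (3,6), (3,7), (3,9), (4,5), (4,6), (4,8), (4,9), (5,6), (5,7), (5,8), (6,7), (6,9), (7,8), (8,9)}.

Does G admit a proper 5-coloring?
Yes, G is 5-colorable

A valid 5-coloring: color 1: [2, 6]; color 2: [5, 9]; color 3: [3, 8]; color 4: [4, 7].
(χ(G) = 4 ≤ 5.)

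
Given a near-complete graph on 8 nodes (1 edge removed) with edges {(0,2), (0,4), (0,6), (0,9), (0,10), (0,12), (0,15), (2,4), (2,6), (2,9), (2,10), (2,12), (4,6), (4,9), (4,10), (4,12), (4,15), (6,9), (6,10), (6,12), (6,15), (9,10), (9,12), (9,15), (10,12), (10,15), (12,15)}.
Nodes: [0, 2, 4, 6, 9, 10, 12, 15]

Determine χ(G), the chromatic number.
Clique number ω(G) = 7 (lower bound: χ ≥ ω).
The clique on [0, 2, 4, 6, 9, 10, 12] has size 7, forcing χ ≥ 7, and the coloring below uses 7 colors, so χ(G) = 7.
A valid 7-coloring: color 1: [6]; color 2: [10]; color 3: [12]; color 4: [0]; color 5: [4]; color 6: [9]; color 7: [2, 15].

χ(G) = 7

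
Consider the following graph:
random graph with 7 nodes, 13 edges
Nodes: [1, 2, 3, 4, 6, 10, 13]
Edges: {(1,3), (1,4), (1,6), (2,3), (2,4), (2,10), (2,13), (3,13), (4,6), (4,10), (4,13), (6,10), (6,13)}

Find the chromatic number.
χ(G) = 3

Clique number ω(G) = 3 (lower bound: χ ≥ ω).
The clique on [2, 3, 13] has size 3, forcing χ ≥ 3, and the coloring below uses 3 colors, so χ(G) = 3.
A valid 3-coloring: color 1: [3, 4]; color 2: [2, 6]; color 3: [1, 10, 13].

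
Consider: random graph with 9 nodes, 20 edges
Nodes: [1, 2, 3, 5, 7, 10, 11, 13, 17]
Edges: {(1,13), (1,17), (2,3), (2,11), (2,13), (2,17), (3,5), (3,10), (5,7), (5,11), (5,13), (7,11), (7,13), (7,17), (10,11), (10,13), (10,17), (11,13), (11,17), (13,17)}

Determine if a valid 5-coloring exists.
Yes, G is 5-colorable

A valid 5-coloring: color 1: [3, 13]; color 2: [5, 17]; color 3: [1, 11]; color 4: [2, 7, 10].
(χ(G) = 4 ≤ 5.)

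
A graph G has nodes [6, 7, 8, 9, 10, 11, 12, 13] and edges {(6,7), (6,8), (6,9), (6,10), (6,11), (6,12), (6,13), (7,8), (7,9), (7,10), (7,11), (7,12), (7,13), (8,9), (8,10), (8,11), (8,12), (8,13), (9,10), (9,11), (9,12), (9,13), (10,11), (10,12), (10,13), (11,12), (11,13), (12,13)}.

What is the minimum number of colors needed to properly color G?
Clique number ω(G) = 8 (lower bound: χ ≥ ω).
The clique on [6, 7, 8, 9, 10, 11, 12, 13] has size 8, forcing χ ≥ 8, and the coloring below uses 8 colors, so χ(G) = 8.
A valid 8-coloring: color 1: [12]; color 2: [7]; color 3: [13]; color 4: [8]; color 5: [6]; color 6: [11]; color 7: [10]; color 8: [9].

χ(G) = 8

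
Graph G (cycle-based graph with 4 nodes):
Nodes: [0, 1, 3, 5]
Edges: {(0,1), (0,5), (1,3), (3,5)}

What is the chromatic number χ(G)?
Clique number ω(G) = 2 (lower bound: χ ≥ ω).
The graph is bipartite (no odd cycle), so 2 colors suffice: χ(G) = 2.
A valid 2-coloring: color 1: [1, 5]; color 2: [0, 3].

χ(G) = 2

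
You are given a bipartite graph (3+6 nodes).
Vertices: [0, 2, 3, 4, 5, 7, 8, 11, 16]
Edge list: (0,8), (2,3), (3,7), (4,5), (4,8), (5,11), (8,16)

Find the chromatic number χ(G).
Clique number ω(G) = 2 (lower bound: χ ≥ ω).
The graph is bipartite (no odd cycle), so 2 colors suffice: χ(G) = 2.
A valid 2-coloring: color 1: [3, 5, 8]; color 2: [0, 2, 4, 7, 11, 16].

χ(G) = 2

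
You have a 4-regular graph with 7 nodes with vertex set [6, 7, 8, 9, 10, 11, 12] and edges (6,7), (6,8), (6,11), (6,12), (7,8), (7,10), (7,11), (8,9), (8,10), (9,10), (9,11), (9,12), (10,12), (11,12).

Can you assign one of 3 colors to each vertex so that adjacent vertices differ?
No, G is not 3-colorable

Suppose a proper 3-coloring c exists. The clique [6, 7, 8] takes 3 distinct colors; by symmetry let c(6) = 1, c(7) = 2, c(8) = 3.
- Vertex 10: neighbors [7, 8] already have colors [2, 3] ⇒ c(10) = 1.
- Vertex 9: neighbors [10, 8] already have colors [1, 3] ⇒ c(9) = 2.
- Vertex 11: neighbors [6, 7] already have colors [1, 2] ⇒ c(11) = 3.
- Vertex 12: neighbors [6, 9, 11] already have colors [1, 2, 3] — all 3 colors blocked. Contradiction.
The forced assignments end in a contradiction, so G has no proper 3-coloring (χ ≥ 4).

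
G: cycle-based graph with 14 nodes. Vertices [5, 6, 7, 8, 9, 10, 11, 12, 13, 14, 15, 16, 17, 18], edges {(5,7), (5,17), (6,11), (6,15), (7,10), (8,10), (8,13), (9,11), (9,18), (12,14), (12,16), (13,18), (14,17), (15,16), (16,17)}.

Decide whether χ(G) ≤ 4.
Yes, G is 4-colorable

A valid 4-coloring: color 1: [7, 8, 11, 12, 15, 17, 18]; color 2: [5, 6, 9, 10, 13, 14, 16].
(χ(G) = 2 ≤ 4.)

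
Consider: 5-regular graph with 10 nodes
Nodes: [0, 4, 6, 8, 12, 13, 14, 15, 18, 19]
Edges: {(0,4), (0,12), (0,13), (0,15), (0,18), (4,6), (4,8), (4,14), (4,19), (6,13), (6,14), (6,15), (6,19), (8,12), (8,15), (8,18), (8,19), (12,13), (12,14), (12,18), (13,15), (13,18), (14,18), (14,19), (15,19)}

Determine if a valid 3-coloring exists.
The clique on vertices [0, 12, 13, 18] has size 4 > 3, so it alone needs 4 colors.

No, G is not 3-colorable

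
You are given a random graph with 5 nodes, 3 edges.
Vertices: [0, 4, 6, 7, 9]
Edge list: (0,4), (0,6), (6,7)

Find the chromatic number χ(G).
χ(G) = 2

Clique number ω(G) = 2 (lower bound: χ ≥ ω).
The graph is bipartite (no odd cycle), so 2 colors suffice: χ(G) = 2.
A valid 2-coloring: color 1: [0, 7, 9]; color 2: [4, 6].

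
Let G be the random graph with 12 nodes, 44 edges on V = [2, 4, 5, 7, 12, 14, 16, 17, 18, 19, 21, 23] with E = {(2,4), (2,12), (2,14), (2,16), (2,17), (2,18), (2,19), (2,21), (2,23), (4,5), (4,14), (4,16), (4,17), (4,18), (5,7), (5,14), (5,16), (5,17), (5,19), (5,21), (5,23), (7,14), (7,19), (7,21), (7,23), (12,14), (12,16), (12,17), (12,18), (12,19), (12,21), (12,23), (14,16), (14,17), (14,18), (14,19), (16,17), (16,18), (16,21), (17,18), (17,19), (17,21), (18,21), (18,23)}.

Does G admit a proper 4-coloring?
No, G is not 4-colorable

The clique on vertices [2, 4, 14, 16, 17, 18] has size 6 > 4, so it alone needs 6 colors.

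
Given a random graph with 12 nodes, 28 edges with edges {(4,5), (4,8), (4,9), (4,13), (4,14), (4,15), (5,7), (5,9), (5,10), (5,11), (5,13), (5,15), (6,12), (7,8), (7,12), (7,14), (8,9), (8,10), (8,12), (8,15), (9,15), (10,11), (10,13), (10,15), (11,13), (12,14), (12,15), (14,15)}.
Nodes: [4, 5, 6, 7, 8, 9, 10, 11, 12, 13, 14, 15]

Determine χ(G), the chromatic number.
Clique number ω(G) = 4 (lower bound: χ ≥ ω).
The clique on [5, 10, 11, 13] has size 4, forcing χ ≥ 4, and the coloring below uses 4 colors, so χ(G) = 4.
A valid 4-coloring: color 1: [5, 6, 8, 14]; color 2: [7, 13, 15]; color 3: [4, 11, 12]; color 4: [9, 10].

χ(G) = 4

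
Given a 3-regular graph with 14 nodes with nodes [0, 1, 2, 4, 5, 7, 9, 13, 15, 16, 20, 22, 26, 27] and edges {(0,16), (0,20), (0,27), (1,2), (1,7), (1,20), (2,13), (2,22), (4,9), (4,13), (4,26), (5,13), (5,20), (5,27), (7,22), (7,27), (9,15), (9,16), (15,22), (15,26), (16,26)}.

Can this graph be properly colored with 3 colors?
Yes, G is 3-colorable

A valid 3-coloring: color 1: [0, 1, 5, 9, 22, 26]; color 2: [7, 13, 15, 16, 20]; color 3: [2, 4, 27].
(χ(G) = 3 ≤ 3.)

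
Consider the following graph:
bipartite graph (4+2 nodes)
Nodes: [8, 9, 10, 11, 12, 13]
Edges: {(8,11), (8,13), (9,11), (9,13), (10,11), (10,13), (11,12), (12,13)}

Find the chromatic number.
χ(G) = 2

Clique number ω(G) = 2 (lower bound: χ ≥ ω).
The graph is bipartite (no odd cycle), so 2 colors suffice: χ(G) = 2.
A valid 2-coloring: color 1: [11, 13]; color 2: [8, 9, 10, 12].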